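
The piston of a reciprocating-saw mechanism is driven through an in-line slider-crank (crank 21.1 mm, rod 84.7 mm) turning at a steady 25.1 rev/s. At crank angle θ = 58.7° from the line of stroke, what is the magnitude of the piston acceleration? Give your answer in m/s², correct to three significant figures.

ω = 2π·25.1 = 157.7 rad/s
x(θ) = r cosθ + √(L² − r² sin²θ); with ω constant, a = ω²·d²x/dθ².
d²x/dθ² = −r cosθ − r²(cos2θ)/√u − r⁴ sin²2θ/(4u^{3/2}),  u = L² − r² sin²θ = 0.00684904 m².
Substituting r = 0.0211 m, L = 0.0847 m, θ = 58.7°: d²x/dθ² = -0.0085551 m.
a = ω²·d²x/dθ² = (157.7)²·(-0.0085551) = -212.78 m/s²;  |a| = 212.78 m/s².

213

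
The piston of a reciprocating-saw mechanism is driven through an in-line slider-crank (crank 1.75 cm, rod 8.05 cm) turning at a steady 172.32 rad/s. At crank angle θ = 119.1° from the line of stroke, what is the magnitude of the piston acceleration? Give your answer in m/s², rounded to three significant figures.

312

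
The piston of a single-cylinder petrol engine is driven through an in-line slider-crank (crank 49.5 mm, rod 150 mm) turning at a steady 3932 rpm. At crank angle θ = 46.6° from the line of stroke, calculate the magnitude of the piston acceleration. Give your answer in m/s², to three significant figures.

ω = 2π·3932/60 = 411.8 rad/s
x(θ) = r cosθ + √(L² − r² sin²θ); with ω constant, a = ω²·d²x/dθ².
d²x/dθ² = −r cosθ − r²(cos2θ)/√u − r⁴ sin²2θ/(4u^{3/2}),  u = L² − r² sin²θ = 0.0212065 m².
Substituting r = 0.0495 m, L = 0.15 m, θ = 46.6°: d²x/dθ² = -0.033556 m.
a = ω²·d²x/dθ² = (411.8)²·(-0.033556) = -5689.3 m/s²;  |a| = 5689.3 m/s².

5690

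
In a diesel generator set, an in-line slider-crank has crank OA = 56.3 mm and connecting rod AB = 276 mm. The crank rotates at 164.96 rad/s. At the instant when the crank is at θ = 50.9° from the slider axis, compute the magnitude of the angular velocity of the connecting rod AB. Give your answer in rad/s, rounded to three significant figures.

ω = 165 rad/s
The rod makes angle φ with the slider axis where L sinφ = r sinθ; differentiating, L cosφ·φ̇ = r ω cosθ.
L cosφ = √(L² − r² sin²θ) = 0.27252 m.
|ω_rod| = r ω |cosθ| / √(L² − r² sin²θ) = 0.0563·165·0.63068/0.27252 = 21.493 rad/s.

21.5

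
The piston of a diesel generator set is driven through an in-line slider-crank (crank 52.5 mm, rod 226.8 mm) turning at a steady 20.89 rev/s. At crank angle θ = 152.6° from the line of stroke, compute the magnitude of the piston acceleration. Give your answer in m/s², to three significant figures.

680

ω = 2π·20.9 = 131.3 rad/s
x(θ) = r cosθ + √(L² − r² sin²θ); with ω constant, a = ω²·d²x/dθ².
d²x/dθ² = −r cosθ − r²(cos2θ)/√u − r⁴ sin²2θ/(4u^{3/2}),  u = L² − r² sin²θ = 0.0508545 m².
Substituting r = 0.0525 m, L = 0.2268 m, θ = 152.6°: d²x/dθ² = +0.039454 m.
a = ω²·d²x/dθ² = (131.3)²·(+0.039454) = +679.72 m/s²;  |a| = 679.72 m/s².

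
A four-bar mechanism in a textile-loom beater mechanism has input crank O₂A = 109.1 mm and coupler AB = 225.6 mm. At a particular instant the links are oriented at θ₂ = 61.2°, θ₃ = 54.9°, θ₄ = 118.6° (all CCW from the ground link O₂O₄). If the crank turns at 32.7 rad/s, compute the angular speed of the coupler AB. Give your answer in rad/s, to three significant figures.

ω₂ = 32.7 rad/s
Differentiating the loop-closure r₂e^{iθ₂}+r₃e^{iθ₃}=r₁+r₄e^{iθ₄} gives r₂ω₂e^{iθ₂}+r₃ω₃e^{iθ₃}=r₄ω₄e^{iθ₄}.
Eliminating the other unknown: ω₃ = r₂ω₂ sin(θ₄−θ₂) / [r₃ sin(θ₃−θ₄)].
Numerator sine = +0.84245; denominator sine = -0.89649.
Result = 0.1091·32.7·(+0.84245) / (0.2256·(-0.89649)) = -14.861 rad/s; magnitude 14.861 rad/s.

14.9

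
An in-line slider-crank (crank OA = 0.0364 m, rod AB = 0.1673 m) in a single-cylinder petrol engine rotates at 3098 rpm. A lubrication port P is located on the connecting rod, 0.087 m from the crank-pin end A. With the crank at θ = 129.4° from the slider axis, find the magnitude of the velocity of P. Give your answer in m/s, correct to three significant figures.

ω = 324.4 rad/s.  Crank-pin speed |V_A| = rω = 11.809 m/s, perpendicular to OA.
Rod angle: sinφ = −(r/L) sinθ ⇒ φ = -9.679°; ω_rod = −rω cosθ/√(L²−r²sin²θ) = +45.45 rad/s.
V_P = V_A + ω_rod × AP, with AP = 0.087 m along the rod.
Components: V_Px = −rω sinθ − a·ω_rod·sinφ = -8.4604 m/s;  V_Py = rω cosθ + a·ω_rod·cosφ = -3.5977 m/s.
|V_P| = √(V_Px² + V_Py²) = 9.1935 m/s.

9.19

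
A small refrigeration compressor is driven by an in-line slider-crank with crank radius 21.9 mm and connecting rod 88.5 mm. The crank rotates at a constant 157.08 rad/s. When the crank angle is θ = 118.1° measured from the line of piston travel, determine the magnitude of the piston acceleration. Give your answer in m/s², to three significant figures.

329

ω = 157.1 rad/s
x(θ) = r cosθ + √(L² − r² sin²θ); with ω constant, a = ω²·d²x/dθ².
d²x/dθ² = −r cosθ − r²(cos2θ)/√u − r⁴ sin²2θ/(4u^{3/2}),  u = L² − r² sin²θ = 0.00745904 m².
Substituting r = 0.0219 m, L = 0.0885 m, θ = 118.1°: d²x/dθ² = +0.013343 m.
a = ω²·d²x/dθ² = (157.1)²·(+0.013343) = +329.22 m/s²;  |a| = 329.22 m/s².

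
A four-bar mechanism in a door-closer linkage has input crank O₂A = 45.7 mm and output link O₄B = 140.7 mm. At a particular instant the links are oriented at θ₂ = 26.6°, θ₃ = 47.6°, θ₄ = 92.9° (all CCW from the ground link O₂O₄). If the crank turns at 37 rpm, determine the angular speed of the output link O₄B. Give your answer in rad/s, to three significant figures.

ω₂ = 3.875 rad/s (from 37 rpm).
Differentiating the loop-closure r₂e^{iθ₂}+r₃e^{iθ₃}=r₁+r₄e^{iθ₄} gives r₂ω₂e^{iθ₂}+r₃ω₃e^{iθ₃}=r₄ω₄e^{iθ₄}.
Eliminating the other unknown: ω₄ = r₂ω₂ sin(θ₂−θ₃) / [r₄ sin(θ₄−θ₃)].
Numerator sine = -0.35837; denominator sine = +0.71080.
Result = 0.0457·3.875·(-0.35837) / (0.1407·(+0.71080)) = -0.6345 rad/s; magnitude 0.6345 rad/s.

0.635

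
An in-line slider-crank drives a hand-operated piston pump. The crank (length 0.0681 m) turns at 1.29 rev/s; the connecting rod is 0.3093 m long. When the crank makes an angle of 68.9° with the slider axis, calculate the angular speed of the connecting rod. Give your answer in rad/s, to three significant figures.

ω = 8.105 rad/s (converted from 1.29 rev/s).
The rod makes angle φ with the slider axis where L sinφ = r sinθ; differentiating, L cosφ·φ̇ = r ω cosθ.
L cosφ = √(L² − r² sin²θ) = 0.3027 m.
|ω_rod| = r ω |cosθ| / √(L² − r² sin²θ) = 0.0681·8.105·0.36000/0.3027 = 0.65644 rad/s.

0.656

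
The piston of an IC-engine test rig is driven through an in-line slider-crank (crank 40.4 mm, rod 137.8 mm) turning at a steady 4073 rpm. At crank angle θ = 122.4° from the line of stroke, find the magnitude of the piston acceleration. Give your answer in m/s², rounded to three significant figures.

4840

ω = 2π·4073/60 = 426.5 rad/s
x(θ) = r cosθ + √(L² − r² sin²θ); with ω constant, a = ω²·d²x/dθ².
d²x/dθ² = −r cosθ − r²(cos2θ)/√u − r⁴ sin²2θ/(4u^{3/2}),  u = L² − r² sin²θ = 0.0178253 m².
Substituting r = 0.0404 m, L = 0.1378 m, θ = 122.4°: d²x/dθ² = +0.026623 m.
a = ω²·d²x/dθ² = (426.5)²·(+0.026623) = +4843.4 m/s²;  |a| = 4843.4 m/s².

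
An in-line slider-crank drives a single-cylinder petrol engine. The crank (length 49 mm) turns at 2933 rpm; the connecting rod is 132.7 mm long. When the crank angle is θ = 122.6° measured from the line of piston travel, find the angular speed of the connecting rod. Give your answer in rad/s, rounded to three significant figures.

ω = 307.1 rad/s (converted from 2933 rpm).
The rod makes angle φ with the slider axis where L sinφ = r sinθ; differentiating, L cosφ·φ̇ = r ω cosθ.
L cosφ = √(L² − r² sin²θ) = 0.12612 m.
|ω_rod| = r ω |cosθ| / √(L² − r² sin²θ) = 0.049·307.1·0.53877/0.12612 = 64.294 rad/s.

64.3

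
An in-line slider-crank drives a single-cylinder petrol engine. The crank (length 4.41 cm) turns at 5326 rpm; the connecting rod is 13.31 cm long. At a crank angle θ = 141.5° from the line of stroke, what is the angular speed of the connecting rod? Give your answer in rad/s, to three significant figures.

ω = 557.7 rad/s (converted from 5326 rpm).
The rod makes angle φ with the slider axis where L sinφ = r sinθ; differentiating, L cosφ·φ̇ = r ω cosθ.
L cosφ = √(L² − r² sin²θ) = 0.13024 m.
|ω_rod| = r ω |cosθ| / √(L² − r² sin²θ) = 0.0441·557.7·0.78261/0.13024 = 147.8 rad/s.

148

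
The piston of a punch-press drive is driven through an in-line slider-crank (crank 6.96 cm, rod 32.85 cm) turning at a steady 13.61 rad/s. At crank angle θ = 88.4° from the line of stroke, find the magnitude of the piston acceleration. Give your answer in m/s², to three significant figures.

2.43

ω = 13.61 rad/s
x(θ) = r cosθ + √(L² − r² sin²θ); with ω constant, a = ω²·d²x/dθ².
d²x/dθ² = −r cosθ − r²(cos2θ)/√u − r⁴ sin²2θ/(4u^{3/2}),  u = L² − r² sin²θ = 0.103072 m².
Substituting r = 0.0696 m, L = 0.3285 m, θ = 88.4°: d²x/dθ² = +0.013121 m.
a = ω²·d²x/dθ² = (13.61)²·(+0.013121) = +2.4305 m/s²;  |a| = 2.4305 m/s².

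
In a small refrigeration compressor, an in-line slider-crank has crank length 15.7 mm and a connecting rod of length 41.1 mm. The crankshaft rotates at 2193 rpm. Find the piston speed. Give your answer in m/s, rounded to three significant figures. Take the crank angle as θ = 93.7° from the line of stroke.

ω = 2π·2193/60 = 229.7 rad/s
For an in-line slider-crank, x = r cosθ + √(L² − r² sin²θ), so v = −rω sinθ·[1 + r cosθ/√(L² − r² sin²θ)].
With r = 0.0157 m, L = 0.0411 m, θ = 93.7°: √(L² − r² sin²θ) = 0.037997 m.
v = −0.0157·229.7·0.99792·[1 + 0.0157·-0.06453/0.037997] = -3.5021 m/s.
|v| = 3.5021 m/s.

3.50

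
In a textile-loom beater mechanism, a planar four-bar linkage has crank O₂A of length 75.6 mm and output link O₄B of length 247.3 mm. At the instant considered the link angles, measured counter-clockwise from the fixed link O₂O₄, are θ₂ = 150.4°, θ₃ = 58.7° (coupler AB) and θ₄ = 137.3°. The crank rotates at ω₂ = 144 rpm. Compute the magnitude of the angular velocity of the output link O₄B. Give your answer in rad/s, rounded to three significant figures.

ω₂ = 15.08 rad/s (from 144 rpm).
Differentiating the loop-closure r₂e^{iθ₂}+r₃e^{iθ₃}=r₁+r₄e^{iθ₄} gives r₂ω₂e^{iθ₂}+r₃ω₃e^{iθ₃}=r₄ω₄e^{iθ₄}.
Eliminating the other unknown: ω₄ = r₂ω₂ sin(θ₂−θ₃) / [r₄ sin(θ₄−θ₃)].
Numerator sine = +0.99956; denominator sine = +0.98027.
Result = 0.0756·15.08·(+0.99956) / (0.2473·(+0.98027)) = +4.7006 rad/s; magnitude 4.7006 rad/s.

4.70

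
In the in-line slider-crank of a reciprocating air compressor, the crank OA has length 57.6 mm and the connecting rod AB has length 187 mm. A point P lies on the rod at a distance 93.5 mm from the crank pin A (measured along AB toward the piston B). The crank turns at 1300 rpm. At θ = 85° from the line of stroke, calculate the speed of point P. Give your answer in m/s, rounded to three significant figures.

7.93

ω = 136.1 rad/s.  Crank-pin speed |V_A| = rω = 7.8414 m/s, perpendicular to OA.
Rod angle: sinφ = −(r/L) sinθ ⇒ φ = -17.869°; ω_rod = −rω cosθ/√(L²−r²sin²θ) = -3.8399 rad/s.
V_P = V_A + ω_rod × AP, with AP = 0.0935 m along the rod.
Components: V_Px = −rω sinθ − a·ω_rod·sinφ = -7.9217 m/s;  V_Py = rω cosθ + a·ω_rod·cosφ = +0.34171 m/s.
|V_P| = √(V_Px² + V_Py²) = 7.9291 m/s.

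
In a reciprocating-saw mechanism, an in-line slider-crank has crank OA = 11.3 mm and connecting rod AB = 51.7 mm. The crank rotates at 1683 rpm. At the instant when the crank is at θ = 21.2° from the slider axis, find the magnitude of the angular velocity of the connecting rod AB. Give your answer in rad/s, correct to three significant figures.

36.0

ω = 176.2 rad/s (converted from 1683 rpm).
The rod makes angle φ with the slider axis where L sinφ = r sinθ; differentiating, L cosφ·φ̇ = r ω cosθ.
L cosφ = √(L² − r² sin²θ) = 0.051538 m.
|ω_rod| = r ω |cosθ| / √(L² − r² sin²θ) = 0.0113·176.2·0.93232/0.051538 = 36.027 rad/s.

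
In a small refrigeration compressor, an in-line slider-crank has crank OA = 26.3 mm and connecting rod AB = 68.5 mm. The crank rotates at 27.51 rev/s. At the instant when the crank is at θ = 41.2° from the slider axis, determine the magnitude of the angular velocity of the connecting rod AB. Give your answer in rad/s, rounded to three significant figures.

51.6

ω = 172.9 rad/s (converted from 27.51 rev/s).
The rod makes angle φ with the slider axis where L sinφ = r sinθ; differentiating, L cosφ·φ̇ = r ω cosθ.
L cosφ = √(L² − r² sin²θ) = 0.066273 m.
|ω_rod| = r ω |cosθ| / √(L² − r² sin²θ) = 0.0263·172.9·0.75241/0.066273 = 51.611 rad/s.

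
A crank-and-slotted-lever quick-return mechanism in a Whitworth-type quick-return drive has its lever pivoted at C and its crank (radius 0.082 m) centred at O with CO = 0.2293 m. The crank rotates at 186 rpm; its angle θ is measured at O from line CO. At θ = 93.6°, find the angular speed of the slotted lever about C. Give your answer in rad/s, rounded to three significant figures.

1.90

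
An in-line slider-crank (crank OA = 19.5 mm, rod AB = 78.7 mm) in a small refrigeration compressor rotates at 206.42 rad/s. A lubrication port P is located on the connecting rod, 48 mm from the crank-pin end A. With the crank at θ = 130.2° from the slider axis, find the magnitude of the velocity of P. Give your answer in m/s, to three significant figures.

ω = 206.4 rad/s.  Crank-pin speed |V_A| = rω = 4.0252 m/s, perpendicular to OA.
Rod angle: sinφ = −(r/L) sinθ ⇒ φ = -10.909°; ω_rod = −rω cosθ/√(L²−r²sin²θ) = +33.62 rad/s.
V_P = V_A + ω_rod × AP, with AP = 0.048 m along the rod.
Components: V_Px = −rω sinθ − a·ω_rod·sinφ = -2.769 m/s;  V_Py = rω cosθ + a·ω_rod·cosφ = -1.0135 m/s.
|V_P| = √(V_Px² + V_Py²) = 2.9487 m/s.

2.95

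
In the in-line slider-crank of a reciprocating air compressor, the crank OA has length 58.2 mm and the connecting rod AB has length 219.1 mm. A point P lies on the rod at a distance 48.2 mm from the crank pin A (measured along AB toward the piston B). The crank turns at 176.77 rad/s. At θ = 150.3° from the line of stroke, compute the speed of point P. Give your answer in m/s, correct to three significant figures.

ω = 176.8 rad/s.  Crank-pin speed |V_A| = rω = 10.288 m/s, perpendicular to OA.
Rod angle: sinφ = −(r/L) sinθ ⇒ φ = -7.563°; ω_rod = −rω cosθ/√(L²−r²sin²θ) = +41.145 rad/s.
V_P = V_A + ω_rod × AP, with AP = 0.0482 m along the rod.
Components: V_Px = −rω sinθ − a·ω_rod·sinφ = -4.8363 m/s;  V_Py = rω cosθ + a·ω_rod·cosφ = -6.9705 m/s.
|V_P| = √(V_Px² + V_Py²) = 8.484 m/s.

8.48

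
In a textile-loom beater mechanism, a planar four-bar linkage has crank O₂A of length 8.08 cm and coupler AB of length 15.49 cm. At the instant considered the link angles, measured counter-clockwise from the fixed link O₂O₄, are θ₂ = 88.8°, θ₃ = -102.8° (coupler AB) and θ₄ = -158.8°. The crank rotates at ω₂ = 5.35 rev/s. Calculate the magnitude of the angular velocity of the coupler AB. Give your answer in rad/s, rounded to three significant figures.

19.6

ω₂ = 33.62 rad/s (from 5.35 rev/s).
Differentiating the loop-closure r₂e^{iθ₂}+r₃e^{iθ₃}=r₁+r₄e^{iθ₄} gives r₂ω₂e^{iθ₂}+r₃ω₃e^{iθ₃}=r₄ω₄e^{iθ₄}.
Eliminating the other unknown: ω₃ = r₂ω₂ sin(θ₄−θ₂) / [r₃ sin(θ₃−θ₄)].
Numerator sine = +0.92455; denominator sine = +0.82904.
Result = 0.0808·33.62·(+0.92455) / (0.1549·(+0.82904)) = +19.555 rad/s; magnitude 19.555 rad/s.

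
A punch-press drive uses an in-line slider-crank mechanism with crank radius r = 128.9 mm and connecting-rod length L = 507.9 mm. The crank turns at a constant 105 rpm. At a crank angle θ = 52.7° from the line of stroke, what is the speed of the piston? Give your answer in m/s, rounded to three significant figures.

ω = 2π·105/60 = 11 rad/s
For an in-line slider-crank, x = r cosθ + √(L² − r² sin²θ), so v = −rω sinθ·[1 + r cosθ/√(L² − r² sin²θ)].
With r = 0.1289 m, L = 0.5079 m, θ = 52.7°: √(L² − r² sin²θ) = 0.49744 m.
v = −0.1289·11·0.79547·[1 + 0.1289·0.60599/0.49744] = -1.3045 m/s.
|v| = 1.3045 m/s.

1.30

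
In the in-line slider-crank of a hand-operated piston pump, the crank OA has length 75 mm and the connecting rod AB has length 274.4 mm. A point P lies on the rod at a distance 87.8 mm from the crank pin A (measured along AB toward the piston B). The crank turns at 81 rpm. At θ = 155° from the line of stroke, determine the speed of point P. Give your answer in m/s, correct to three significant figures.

0.464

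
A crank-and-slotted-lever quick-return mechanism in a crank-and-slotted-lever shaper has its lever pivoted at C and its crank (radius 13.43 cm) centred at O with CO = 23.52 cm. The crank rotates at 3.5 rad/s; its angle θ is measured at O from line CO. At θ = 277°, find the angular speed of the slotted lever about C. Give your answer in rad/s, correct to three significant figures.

ω = 3.5 rad/s
Crank pin A relative to C: A = (d + r cosθ, r sinθ); lever angle φ = atan2(r sinθ, d + r cosθ).
Differentiating tanφ: φ̇ = rω(d cosθ + r)/(d² + r² + 2dr cosθ).
d² + r² + 2dr cosθ = |CA|² = 0.0810546 m²;  d cosθ + r = +0.16296 m.
|ω_lever| = |0.1343·3.5·+0.16296| / 0.0810546 = 0.94506 rad/s.

0.945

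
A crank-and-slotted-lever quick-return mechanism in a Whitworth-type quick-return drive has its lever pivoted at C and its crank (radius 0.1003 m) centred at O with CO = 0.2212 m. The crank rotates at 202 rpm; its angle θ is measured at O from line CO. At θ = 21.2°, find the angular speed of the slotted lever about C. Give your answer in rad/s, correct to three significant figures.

ω = 21.15 rad/s (from 202 rpm).
Crank pin A relative to C: A = (d + r cosθ, r sinθ); lever angle φ = atan2(r sinθ, d + r cosθ).
Differentiating tanφ: φ̇ = rω(d cosθ + r)/(d² + r² + 2dr cosθ).
d² + r² + 2dr cosθ = |CA|² = 0.100359 m²;  d cosθ + r = +0.30653 m.
|ω_lever| = |0.1003·21.15·+0.30653| / 0.100359 = 6.4803 rad/s.

6.48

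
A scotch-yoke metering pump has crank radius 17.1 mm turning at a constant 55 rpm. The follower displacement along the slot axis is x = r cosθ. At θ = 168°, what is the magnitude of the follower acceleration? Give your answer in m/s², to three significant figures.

ω = 5.76 rad/s (from 55 rpm).
x = r cosθ ⇒ ẍ = −rω² cosθ (ω constant).
|a| = rω²|cosθ| = 0.0171·(5.76)²·|cos 168°| = 0.55486 m/s².

0.555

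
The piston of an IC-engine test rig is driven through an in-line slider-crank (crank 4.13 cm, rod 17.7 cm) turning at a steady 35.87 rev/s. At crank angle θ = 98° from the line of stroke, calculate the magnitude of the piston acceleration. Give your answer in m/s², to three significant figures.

ω = 2π·35.9 = 225.4 rad/s
x(θ) = r cosθ + √(L² − r² sin²θ); with ω constant, a = ω²·d²x/dθ².
d²x/dθ² = −r cosθ − r²(cos2θ)/√u − r⁴ sin²2θ/(4u^{3/2}),  u = L² − r² sin²θ = 0.0296563 m².
Substituting r = 0.0413 m, L = 0.177 m, θ = 98°: d²x/dθ² = +0.015258 m.
a = ω²·d²x/dθ² = (225.4)²·(+0.015258) = +775.03 m/s²;  |a| = 775.03 m/s².

775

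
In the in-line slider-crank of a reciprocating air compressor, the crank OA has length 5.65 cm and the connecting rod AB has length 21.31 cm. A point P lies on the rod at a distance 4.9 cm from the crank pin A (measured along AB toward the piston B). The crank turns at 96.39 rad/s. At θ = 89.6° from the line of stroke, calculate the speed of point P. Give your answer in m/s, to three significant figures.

ω = 96.39 rad/s.  Crank-pin speed |V_A| = rω = 5.446 m/s, perpendicular to OA.
Rod angle: sinφ = −(r/L) sinθ ⇒ φ = -15.375°; ω_rod = −rω cosθ/√(L²−r²sin²θ) = -0.18504 rad/s.
V_P = V_A + ω_rod × AP, with AP = 0.049 m along the rod.
Components: V_Px = −rω sinθ − a·ω_rod·sinφ = -5.4483 m/s;  V_Py = rω cosθ + a·ω_rod·cosφ = +0.029278 m/s.
|V_P| = √(V_Px² + V_Py²) = 5.4484 m/s.

5.45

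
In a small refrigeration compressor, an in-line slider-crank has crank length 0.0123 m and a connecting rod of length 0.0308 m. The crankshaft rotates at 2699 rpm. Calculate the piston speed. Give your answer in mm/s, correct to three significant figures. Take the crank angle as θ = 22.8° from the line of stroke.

ω = 2π·2699/60 = 282.6 rad/s
For an in-line slider-crank, x = r cosθ + √(L² − r² sin²θ), so v = −rω sinθ·[1 + r cosθ/√(L² − r² sin²θ)].
With r = 0.0123 m, L = 0.0308 m, θ = 22.8°: √(L² − r² sin²θ) = 0.030429 m.
v = −0.0123·282.6·0.38752·[1 + 0.0123·0.92186/0.030429] = -1.8492 m/s.
|v| = 1.8492 m/s = 1849.2 mm/s.

1850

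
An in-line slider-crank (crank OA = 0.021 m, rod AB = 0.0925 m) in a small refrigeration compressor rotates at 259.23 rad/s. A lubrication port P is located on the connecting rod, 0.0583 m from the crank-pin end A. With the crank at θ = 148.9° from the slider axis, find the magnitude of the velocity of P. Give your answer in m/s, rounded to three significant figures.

ω = 259.2 rad/s.  Crank-pin speed |V_A| = rω = 5.4438 m/s, perpendicular to OA.
Rod angle: sinφ = −(r/L) sinθ ⇒ φ = -6.734°; ω_rod = −rω cosθ/√(L²−r²sin²θ) = +50.743 rad/s.
V_P = V_A + ω_rod × AP, with AP = 0.0583 m along the rod.
Components: V_Px = −rω sinθ − a·ω_rod·sinφ = -2.465 m/s;  V_Py = rω cosθ + a·ω_rod·cosφ = -1.7234 m/s.
|V_P| = √(V_Px² + V_Py²) = 3.0077 m/s.

3.01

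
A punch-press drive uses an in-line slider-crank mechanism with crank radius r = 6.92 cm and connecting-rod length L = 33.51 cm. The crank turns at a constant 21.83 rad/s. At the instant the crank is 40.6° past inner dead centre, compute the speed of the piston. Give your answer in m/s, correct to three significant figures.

ω = 21.83 rad/s
For an in-line slider-crank, x = r cosθ + √(L² − r² sin²θ), so v = −rω sinθ·[1 + r cosθ/√(L² − r² sin²θ)].
With r = 0.0692 m, L = 0.3351 m, θ = 40.6°: √(L² − r² sin²θ) = 0.33206 m.
v = −0.0692·21.83·0.65077·[1 + 0.0692·0.75927/0.33206] = -1.1386 m/s.
|v| = 1.1386 m/s.

1.14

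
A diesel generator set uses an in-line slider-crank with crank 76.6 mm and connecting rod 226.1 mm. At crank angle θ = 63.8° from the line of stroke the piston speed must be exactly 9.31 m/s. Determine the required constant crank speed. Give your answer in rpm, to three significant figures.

1120

For an in-line slider-crank, |v_piston| = rω|sinθ|·[1 + r cosθ/√(L² − r² sin²θ)].
With r = 0.0766 m, L = 0.2261 m, θ = 63.8°: the bracketed kinematic factor |dx/dθ| = 0.079521 m.
ω = v/|dx/dθ| = 9.31/0.079521 = 117.08 rad/s.
N = 60ω/(2π) = 1118 rpm.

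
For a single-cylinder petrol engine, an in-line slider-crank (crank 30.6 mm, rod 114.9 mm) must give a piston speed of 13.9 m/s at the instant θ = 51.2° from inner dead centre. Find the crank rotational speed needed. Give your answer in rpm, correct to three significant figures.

4750

For an in-line slider-crank, |v_piston| = rω|sinθ|·[1 + r cosθ/√(L² − r² sin²θ)].
With r = 0.0306 m, L = 0.1149 m, θ = 51.2°: the bracketed kinematic factor |dx/dθ| = 0.027916 m.
ω = v/|dx/dθ| = 13.9/0.027916 = 497.92 rad/s.
N = 60ω/(2π) = 4754.8 rpm.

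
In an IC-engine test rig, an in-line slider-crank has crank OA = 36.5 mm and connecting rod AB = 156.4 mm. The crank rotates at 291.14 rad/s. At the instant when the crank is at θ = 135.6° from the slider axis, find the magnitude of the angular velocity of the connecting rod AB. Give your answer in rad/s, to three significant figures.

49.2

ω = 291.1 rad/s
The rod makes angle φ with the slider axis where L sinφ = r sinθ; differentiating, L cosφ·φ̇ = r ω cosθ.
L cosφ = √(L² − r² sin²θ) = 0.1543 m.
|ω_rod| = r ω |cosθ| / √(L² − r² sin²θ) = 0.0365·291.1·0.71447/0.1543 = 49.205 rad/s.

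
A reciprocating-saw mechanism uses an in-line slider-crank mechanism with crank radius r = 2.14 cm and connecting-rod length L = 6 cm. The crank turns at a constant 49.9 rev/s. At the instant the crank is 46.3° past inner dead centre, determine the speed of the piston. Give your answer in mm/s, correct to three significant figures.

ω = 2π·49.9 = 313.5 rad/s
For an in-line slider-crank, x = r cosθ + √(L² − r² sin²θ), so v = −rω sinθ·[1 + r cosθ/√(L² − r² sin²θ)].
With r = 0.0214 m, L = 0.06 m, θ = 46.3°: √(L² − r² sin²θ) = 0.057971 m.
v = −0.0214·313.5·0.72297·[1 + 0.0214·0.69088/0.057971] = -6.0879 m/s.
|v| = 6.0879 m/s = 6087.9 mm/s.

6090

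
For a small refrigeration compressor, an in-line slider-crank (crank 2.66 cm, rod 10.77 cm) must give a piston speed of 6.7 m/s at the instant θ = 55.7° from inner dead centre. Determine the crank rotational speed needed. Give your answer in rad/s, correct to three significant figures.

267

For an in-line slider-crank, |v_piston| = rω|sinθ|·[1 + r cosθ/√(L² − r² sin²θ)].
With r = 0.0266 m, L = 0.1077 m, θ = 55.7°: the bracketed kinematic factor |dx/dθ| = 0.025098 m.
ω = v/|dx/dθ| = 6.7/0.025098 = 266.95 rad/s.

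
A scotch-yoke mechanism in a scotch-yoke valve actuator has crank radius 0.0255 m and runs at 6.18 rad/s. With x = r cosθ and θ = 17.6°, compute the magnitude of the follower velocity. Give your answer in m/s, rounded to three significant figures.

0.0477

ω = 6.18 rad/s
x = r cosθ ⇒ ẋ = −rω sinθ.
|v| = rω|sinθ| = 0.0255·6.18·|sin 17.6°| = 0.04765 m/s.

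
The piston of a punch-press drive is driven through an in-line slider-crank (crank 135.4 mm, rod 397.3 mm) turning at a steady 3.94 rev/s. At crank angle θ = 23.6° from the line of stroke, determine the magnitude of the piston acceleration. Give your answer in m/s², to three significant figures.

95.9

ω = 2π·3.94 = 24.76 rad/s
x(θ) = r cosθ + √(L² − r² sin²θ); with ω constant, a = ω²·d²x/dθ².
d²x/dθ² = −r cosθ − r²(cos2θ)/√u − r⁴ sin²2θ/(4u^{3/2}),  u = L² − r² sin²θ = 0.154909 m².
Substituting r = 0.1354 m, L = 0.3973 m, θ = 23.6°: d²x/dθ² = -0.15647 m.
a = ω²·d²x/dθ² = (24.76)²·(-0.15647) = -95.89 m/s²;  |a| = 95.89 m/s².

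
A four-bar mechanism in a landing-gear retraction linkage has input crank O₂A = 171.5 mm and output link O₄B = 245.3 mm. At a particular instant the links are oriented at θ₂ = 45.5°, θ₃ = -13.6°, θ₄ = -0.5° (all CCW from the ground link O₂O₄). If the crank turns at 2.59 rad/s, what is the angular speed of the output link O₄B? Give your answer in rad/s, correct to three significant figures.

6.86

ω₂ = 2.59 rad/s
Differentiating the loop-closure r₂e^{iθ₂}+r₃e^{iθ₃}=r₁+r₄e^{iθ₄} gives r₂ω₂e^{iθ₂}+r₃ω₃e^{iθ₃}=r₄ω₄e^{iθ₄}.
Eliminating the other unknown: ω₄ = r₂ω₂ sin(θ₂−θ₃) / [r₄ sin(θ₄−θ₃)].
Numerator sine = +0.85806; denominator sine = +0.22665.
Result = 0.1715·2.59·(+0.85806) / (0.2453·(+0.22665)) = +6.8553 rad/s; magnitude 6.8553 rad/s.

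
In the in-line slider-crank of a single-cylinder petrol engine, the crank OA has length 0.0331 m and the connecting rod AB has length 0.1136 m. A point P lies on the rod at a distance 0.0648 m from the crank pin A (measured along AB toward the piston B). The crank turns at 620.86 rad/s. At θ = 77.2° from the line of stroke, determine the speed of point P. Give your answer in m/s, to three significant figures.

20.9

ω = 620.9 rad/s.  Crank-pin speed |V_A| = rω = 20.55 m/s, perpendicular to OA.
Rod angle: sinφ = −(r/L) sinθ ⇒ φ = -16.507°; ω_rod = −rω cosθ/√(L²−r²sin²θ) = -41.801 rad/s.
V_P = V_A + ω_rod × AP, with AP = 0.0648 m along the rod.
Components: V_Px = −rω sinθ − a·ω_rod·sinφ = -20.809 m/s;  V_Py = rω cosθ + a·ω_rod·cosφ = +1.9558 m/s.
|V_P| = √(V_Px² + V_Py²) = 20.901 m/s.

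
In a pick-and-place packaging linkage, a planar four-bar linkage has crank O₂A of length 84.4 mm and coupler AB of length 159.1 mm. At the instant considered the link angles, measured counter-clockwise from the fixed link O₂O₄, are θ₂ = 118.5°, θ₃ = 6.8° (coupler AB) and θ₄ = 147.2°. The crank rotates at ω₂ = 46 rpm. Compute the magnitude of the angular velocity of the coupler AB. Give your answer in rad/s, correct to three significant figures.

ω₂ = 4.817 rad/s (from 46 rpm).
Differentiating the loop-closure r₂e^{iθ₂}+r₃e^{iθ₃}=r₁+r₄e^{iθ₄} gives r₂ω₂e^{iθ₂}+r₃ω₃e^{iθ₃}=r₄ω₄e^{iθ₄}.
Eliminating the other unknown: ω₃ = r₂ω₂ sin(θ₄−θ₂) / [r₃ sin(θ₃−θ₄)].
Numerator sine = +0.48022; denominator sine = -0.63742.
Result = 0.0844·4.817·(+0.48022) / (0.1591·(-0.63742)) = -1.9252 rad/s; magnitude 1.9252 rad/s.

1.93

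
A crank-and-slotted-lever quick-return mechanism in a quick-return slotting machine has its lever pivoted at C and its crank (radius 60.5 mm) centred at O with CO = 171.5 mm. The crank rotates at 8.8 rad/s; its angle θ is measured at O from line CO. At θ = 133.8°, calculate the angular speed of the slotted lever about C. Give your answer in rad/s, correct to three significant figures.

ω = 8.8 rad/s
Crank pin A relative to C: A = (d + r cosθ, r sinθ); lever angle φ = atan2(r sinθ, d + r cosθ).
Differentiating tanφ: φ̇ = rω(d cosθ + r)/(d² + r² + 2dr cosθ).
d² + r² + 2dr cosθ = |CA|² = 0.0187095 m²;  d cosθ + r = -0.058203 m.
|ω_lever| = |0.0605·8.8·-0.058203| / 0.0187095 = 1.6562 rad/s.

1.66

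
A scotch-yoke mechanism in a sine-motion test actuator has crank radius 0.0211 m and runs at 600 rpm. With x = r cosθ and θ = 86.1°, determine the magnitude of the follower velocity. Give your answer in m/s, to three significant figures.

ω = 62.83 rad/s (from 600 rpm).
x = r cosθ ⇒ ẋ = −rω sinθ.
|v| = rω|sinθ| = 0.0211·62.83·|sin 86.1°| = 1.3227 m/s.

1.32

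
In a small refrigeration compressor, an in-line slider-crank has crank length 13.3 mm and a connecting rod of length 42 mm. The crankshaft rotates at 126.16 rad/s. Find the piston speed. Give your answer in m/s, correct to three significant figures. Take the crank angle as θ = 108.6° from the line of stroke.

ω = 126.2 rad/s
For an in-line slider-crank, x = r cosθ + √(L² − r² sin²θ), so v = −rω sinθ·[1 + r cosθ/√(L² − r² sin²θ)].
With r = 0.0133 m, L = 0.042 m, θ = 108.6°: √(L² − r² sin²θ) = 0.040064 m.
v = −0.0133·126.2·0.94777·[1 + 0.0133·-0.31896/0.040064] = -1.4219 m/s.
|v| = 1.4219 m/s.

1.42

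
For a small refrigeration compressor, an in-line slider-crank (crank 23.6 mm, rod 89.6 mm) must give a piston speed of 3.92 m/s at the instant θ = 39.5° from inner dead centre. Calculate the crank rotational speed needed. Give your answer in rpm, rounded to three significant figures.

2070

For an in-line slider-crank, |v_piston| = rω|sinθ|·[1 + r cosθ/√(L² − r² sin²θ)].
With r = 0.0236 m, L = 0.0896 m, θ = 39.5°: the bracketed kinematic factor |dx/dθ| = 0.018106 m.
ω = v/|dx/dθ| = 3.92/0.018106 = 216.5 rad/s.
N = 60ω/(2π) = 2067.4 rpm.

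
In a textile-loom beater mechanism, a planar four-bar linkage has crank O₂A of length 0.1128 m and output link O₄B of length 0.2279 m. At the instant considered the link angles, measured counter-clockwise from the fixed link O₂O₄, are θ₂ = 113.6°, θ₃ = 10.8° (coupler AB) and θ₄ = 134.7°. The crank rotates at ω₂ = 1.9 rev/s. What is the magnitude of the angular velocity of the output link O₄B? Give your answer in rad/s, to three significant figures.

ω₂ = 11.94 rad/s (from 1.9 rev/s).
Differentiating the loop-closure r₂e^{iθ₂}+r₃e^{iθ₃}=r₁+r₄e^{iθ₄} gives r₂ω₂e^{iθ₂}+r₃ω₃e^{iθ₃}=r₄ω₄e^{iθ₄}.
Eliminating the other unknown: ω₄ = r₂ω₂ sin(θ₂−θ₃) / [r₄ sin(θ₄−θ₃)].
Numerator sine = +0.97515; denominator sine = +0.83001.
Result = 0.1128·11.94·(+0.97515) / (0.2279·(+0.83001)) = +6.942 rad/s; magnitude 6.942 rad/s.

6.94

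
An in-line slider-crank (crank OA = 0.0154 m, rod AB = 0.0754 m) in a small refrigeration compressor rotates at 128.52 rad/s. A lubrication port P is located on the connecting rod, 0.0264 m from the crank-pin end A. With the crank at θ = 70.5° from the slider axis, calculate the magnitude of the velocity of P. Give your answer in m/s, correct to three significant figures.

1.96

ω = 128.5 rad/s.  Crank-pin speed |V_A| = rω = 1.9792 m/s, perpendicular to OA.
Rod angle: sinφ = −(r/L) sinθ ⇒ φ = -11.100°; ω_rod = −rω cosθ/√(L²−r²sin²θ) = -8.9293 rad/s.
V_P = V_A + ω_rod × AP, with AP = 0.0264 m along the rod.
Components: V_Px = −rω sinθ − a·ω_rod·sinφ = -1.9111 m/s;  V_Py = rω cosθ + a·ω_rod·cosφ = +0.42935 m/s.
|V_P| = √(V_Px² + V_Py²) = 1.9587 m/s.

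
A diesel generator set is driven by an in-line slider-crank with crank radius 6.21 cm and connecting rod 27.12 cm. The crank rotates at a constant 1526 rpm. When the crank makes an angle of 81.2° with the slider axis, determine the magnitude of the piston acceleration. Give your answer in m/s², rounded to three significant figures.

ω = 2π·1526/60 = 159.8 rad/s
x(θ) = r cosθ + √(L² − r² sin²θ); with ω constant, a = ω²·d²x/dθ².
d²x/dθ² = −r cosθ − r²(cos2θ)/√u − r⁴ sin²2θ/(4u^{3/2}),  u = L² − r² sin²θ = 0.0697833 m².
Substituting r = 0.0621 m, L = 0.2712 m, θ = 81.2°: d²x/dθ² = +0.0043963 m.
a = ω²·d²x/dθ² = (159.8)²·(+0.0043963) = +112.27 m/s²;  |a| = 112.27 m/s².

112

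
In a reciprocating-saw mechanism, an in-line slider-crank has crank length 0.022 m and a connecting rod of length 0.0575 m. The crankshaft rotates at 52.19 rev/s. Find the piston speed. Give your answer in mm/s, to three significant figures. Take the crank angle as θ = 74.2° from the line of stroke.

ω = 2π·52.2 = 327.9 rad/s
For an in-line slider-crank, x = r cosθ + √(L² − r² sin²θ), so v = −rω sinθ·[1 + r cosθ/√(L² − r² sin²θ)].
With r = 0.022 m, L = 0.0575 m, θ = 74.2°: √(L² − r² sin²θ) = 0.053462 m.
v = −0.022·327.9·0.96222·[1 + 0.022·0.27228/0.053462] = -7.7194 m/s.
|v| = 7.7194 m/s = 7719.4 mm/s.

7720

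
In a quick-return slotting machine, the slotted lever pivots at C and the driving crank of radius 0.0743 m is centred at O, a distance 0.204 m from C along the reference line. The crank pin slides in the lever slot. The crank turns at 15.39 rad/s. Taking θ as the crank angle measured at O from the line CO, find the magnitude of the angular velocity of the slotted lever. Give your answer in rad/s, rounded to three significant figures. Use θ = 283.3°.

2.56

ω = 15.39 rad/s
Crank pin A relative to C: A = (d + r cosθ, r sinθ); lever angle φ = atan2(r sinθ, d + r cosθ).
Differentiating tanφ: φ̇ = rω(d cosθ + r)/(d² + r² + 2dr cosθ).
d² + r² + 2dr cosθ = |CA|² = 0.0541103 m²;  d cosθ + r = +0.12123 m.
|ω_lever| = |0.0743·15.39·+0.12123| / 0.0541103 = 2.5619 rad/s.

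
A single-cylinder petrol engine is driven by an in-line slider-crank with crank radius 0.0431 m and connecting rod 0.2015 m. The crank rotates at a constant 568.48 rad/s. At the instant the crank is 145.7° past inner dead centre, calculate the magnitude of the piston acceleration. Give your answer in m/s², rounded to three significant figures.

10400

ω = 568.5 rad/s
x(θ) = r cosθ + √(L² − r² sin²θ); with ω constant, a = ω²·d²x/dθ².
d²x/dθ² = −r cosθ − r²(cos2θ)/√u − r⁴ sin²2θ/(4u^{3/2}),  u = L² − r² sin²θ = 0.0400123 m².
Substituting r = 0.0431 m, L = 0.2015 m, θ = 145.7°: d²x/dθ² = +0.032123 m.
a = ω²·d²x/dθ² = (568.5)²·(+0.032123) = +10381 m/s²;  |a| = 10381 m/s².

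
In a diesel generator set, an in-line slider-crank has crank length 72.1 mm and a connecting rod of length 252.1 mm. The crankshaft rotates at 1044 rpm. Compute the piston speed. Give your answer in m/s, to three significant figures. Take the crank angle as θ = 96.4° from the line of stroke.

ω = 2π·1044/60 = 109.3 rad/s
For an in-line slider-crank, x = r cosθ + √(L² − r² sin²θ), so v = −rω sinθ·[1 + r cosθ/√(L² − r² sin²θ)].
With r = 0.0721 m, L = 0.2521 m, θ = 96.4°: √(L² − r² sin²θ) = 0.2417 m.
v = −0.0721·109.3·0.99377·[1 + 0.0721·-0.11147/0.2417] = -7.5729 m/s.
|v| = 7.5729 m/s.

7.57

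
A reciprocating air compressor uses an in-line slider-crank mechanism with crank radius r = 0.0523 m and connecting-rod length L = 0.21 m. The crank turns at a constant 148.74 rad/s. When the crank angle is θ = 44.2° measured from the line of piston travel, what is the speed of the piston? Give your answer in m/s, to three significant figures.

6.41

ω = 148.7 rad/s
For an in-line slider-crank, x = r cosθ + √(L² − r² sin²θ), so v = −rω sinθ·[1 + r cosθ/√(L² − r² sin²θ)].
With r = 0.0523 m, L = 0.21 m, θ = 44.2°: √(L² − r² sin²θ) = 0.20681 m.
v = −0.0523·148.7·0.69717·[1 + 0.0523·0.71691/0.20681] = -6.4066 m/s.
|v| = 6.4066 m/s.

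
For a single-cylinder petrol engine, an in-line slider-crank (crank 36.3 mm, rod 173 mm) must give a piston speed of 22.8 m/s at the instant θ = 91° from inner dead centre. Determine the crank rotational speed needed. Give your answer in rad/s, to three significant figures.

For an in-line slider-crank, |v_piston| = rω|sinθ|·[1 + r cosθ/√(L² − r² sin²θ)].
With r = 0.0363 m, L = 0.173 m, θ = 91°: the bracketed kinematic factor |dx/dθ| = 0.036159 m.
ω = v/|dx/dθ| = 22.8/0.036159 = 630.56 rad/s.

631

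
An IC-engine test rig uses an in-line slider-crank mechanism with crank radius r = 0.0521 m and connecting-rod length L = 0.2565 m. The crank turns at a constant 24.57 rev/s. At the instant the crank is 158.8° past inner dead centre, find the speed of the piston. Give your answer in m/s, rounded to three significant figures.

ω = 2π·24.6 = 154.4 rad/s
For an in-line slider-crank, x = r cosθ + √(L² − r² sin²θ), so v = −rω sinθ·[1 + r cosθ/√(L² − r² sin²θ)].
With r = 0.0521 m, L = 0.2565 m, θ = 158.8°: √(L² − r² sin²θ) = 0.25581 m.
v = −0.0521·154.4·0.36162·[1 + 0.0521·-0.93232/0.25581] = -2.3563 m/s.
|v| = 2.3563 m/s.

2.36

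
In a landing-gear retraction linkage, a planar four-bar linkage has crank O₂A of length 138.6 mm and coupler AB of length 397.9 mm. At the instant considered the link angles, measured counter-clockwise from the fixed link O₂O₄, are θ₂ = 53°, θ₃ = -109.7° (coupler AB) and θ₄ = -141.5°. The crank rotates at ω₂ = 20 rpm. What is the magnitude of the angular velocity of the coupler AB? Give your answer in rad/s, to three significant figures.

ω₂ = 2.094 rad/s (from 20 rpm).
Differentiating the loop-closure r₂e^{iθ₂}+r₃e^{iθ₃}=r₁+r₄e^{iθ₄} gives r₂ω₂e^{iθ₂}+r₃ω₃e^{iθ₃}=r₄ω₄e^{iθ₄}.
Eliminating the other unknown: ω₃ = r₂ω₂ sin(θ₄−θ₂) / [r₃ sin(θ₃−θ₄)].
Numerator sine = +0.25038; denominator sine = +0.52696.
Result = 0.1386·2.094·(+0.25038) / (0.3979·(+0.52696)) = +0.34664 rad/s; magnitude 0.34664 rad/s.

0.347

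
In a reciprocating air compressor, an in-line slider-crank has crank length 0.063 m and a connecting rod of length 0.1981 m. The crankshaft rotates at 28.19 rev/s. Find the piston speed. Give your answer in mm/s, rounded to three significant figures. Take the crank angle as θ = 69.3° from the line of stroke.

11700

ω = 2π·28.2 = 177.1 rad/s
For an in-line slider-crank, x = r cosθ + √(L² − r² sin²θ), so v = −rω sinθ·[1 + r cosθ/√(L² − r² sin²θ)].
With r = 0.063 m, L = 0.1981 m, θ = 69.3°: √(L² − r² sin²θ) = 0.18913 m.
v = −0.063·177.1·0.93544·[1 + 0.063·0.35347/0.18913] = -11.667 m/s.
|v| = 11.667 m/s = 11667 mm/s.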